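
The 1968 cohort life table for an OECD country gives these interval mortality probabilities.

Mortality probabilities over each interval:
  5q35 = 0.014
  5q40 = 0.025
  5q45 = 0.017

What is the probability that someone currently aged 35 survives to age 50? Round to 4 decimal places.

The overall survival probability is (1 − 0.014) × (1 − 0.025) × (1 − 0.017).
= 0.986 × 0.975 × 0.983 = 0.945007.

0.9450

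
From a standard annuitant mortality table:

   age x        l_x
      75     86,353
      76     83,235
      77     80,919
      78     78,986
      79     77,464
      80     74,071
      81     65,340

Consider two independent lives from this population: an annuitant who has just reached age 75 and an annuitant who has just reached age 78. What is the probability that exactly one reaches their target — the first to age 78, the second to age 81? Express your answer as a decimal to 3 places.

0.229

p₁ = l_78/l_75 = 78,986/86,353 = 0.914687; p₂ = l_81/l_78 = 65,340/78,986 = 0.827235.
P(exactly one) = p₁(1−p₂) + (1−p₁)p₂ = 0.158026 + 0.070574 = 0.228600.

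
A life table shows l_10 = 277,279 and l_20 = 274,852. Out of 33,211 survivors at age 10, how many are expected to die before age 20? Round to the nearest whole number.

291

The relevant probability is 1 − 274,852/277,279 = 0.008753.
Expected number = 33,211 × 0.008753 = 291.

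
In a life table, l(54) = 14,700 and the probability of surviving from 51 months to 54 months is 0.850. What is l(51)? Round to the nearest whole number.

17294

l(51) = l(54) / p = 14,700 / 0.850 = 17294.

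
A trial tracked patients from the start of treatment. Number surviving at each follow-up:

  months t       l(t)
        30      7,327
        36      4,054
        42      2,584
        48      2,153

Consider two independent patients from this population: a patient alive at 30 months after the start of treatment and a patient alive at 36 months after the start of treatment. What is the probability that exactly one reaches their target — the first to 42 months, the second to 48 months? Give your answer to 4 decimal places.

0.5092

p₁ = l(42)/l(30) = 2,584/7,327 = 0.352668; p₂ = l(48)/l(36) = 2,153/4,054 = 0.531080.
P(exactly one) = p₁(1−p₂) + (1−p₁)p₂ = 0.165373 + 0.343785 = 0.509158.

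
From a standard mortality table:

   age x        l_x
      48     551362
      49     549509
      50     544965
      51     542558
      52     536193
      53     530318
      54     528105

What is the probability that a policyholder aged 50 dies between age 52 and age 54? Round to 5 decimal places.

We want 2|2q50 = (l_52 − l_54)/l_50.
This is the probability of reaching 52 but not 54, conditional on being alive at 50: (l_52 − l_54) / l_50.
= (536193 − 528105) / 544965 = 8088 / 544965 = 0.014841.

0.01484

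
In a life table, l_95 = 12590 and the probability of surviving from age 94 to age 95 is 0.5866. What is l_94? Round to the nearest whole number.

21463

l_94 = l_95 / p = 12590 / 0.5866 = 21463.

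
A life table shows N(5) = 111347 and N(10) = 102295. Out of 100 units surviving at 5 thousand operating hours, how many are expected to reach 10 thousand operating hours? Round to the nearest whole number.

The relevant probability is 102295/111347 = 0.918705.
Expected number = 100 × 0.918705 = 92.

92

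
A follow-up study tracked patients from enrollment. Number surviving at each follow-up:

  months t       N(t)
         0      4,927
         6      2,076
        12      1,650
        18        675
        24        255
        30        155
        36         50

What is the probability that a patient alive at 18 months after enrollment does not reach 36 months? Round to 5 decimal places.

0.92593

P(die before 36 | alive at 18) = 1 − N(36)/N(18) = 1 − 50/675 = (625)/675 = 0.925926.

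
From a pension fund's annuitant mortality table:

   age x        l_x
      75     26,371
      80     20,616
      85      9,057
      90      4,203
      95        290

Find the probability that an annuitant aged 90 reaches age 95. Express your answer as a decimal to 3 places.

We want 5p90 = l_95/l_90.
The conditional survival probability is l_95/l_90 = 290/4,203 = 0.068998.

0.069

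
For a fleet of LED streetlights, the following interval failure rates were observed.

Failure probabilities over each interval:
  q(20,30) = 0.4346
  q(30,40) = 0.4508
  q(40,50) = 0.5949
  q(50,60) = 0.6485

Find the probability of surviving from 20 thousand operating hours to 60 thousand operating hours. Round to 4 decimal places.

0.0442

Survival from 20 to 60 is the product of surviving each interval: (1 − 0.4346) × (1 − 0.4508) × (1 − 0.5949) × (1 − 0.6485).
= 0.5654 × 0.5492 × 0.4051 × 0.3515 = 0.044215.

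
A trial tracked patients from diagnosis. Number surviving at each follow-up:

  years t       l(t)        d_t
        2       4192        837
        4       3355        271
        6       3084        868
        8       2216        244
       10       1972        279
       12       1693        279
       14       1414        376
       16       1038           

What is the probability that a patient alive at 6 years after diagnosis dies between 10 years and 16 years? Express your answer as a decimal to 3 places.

This is the probability of reaching 10 but not 16, conditional on being alive at 6: (l(10) − l(16)) / l(6).
= (1972 − 1038) / 3084 = 934 / 3084 = 0.302853.

0.303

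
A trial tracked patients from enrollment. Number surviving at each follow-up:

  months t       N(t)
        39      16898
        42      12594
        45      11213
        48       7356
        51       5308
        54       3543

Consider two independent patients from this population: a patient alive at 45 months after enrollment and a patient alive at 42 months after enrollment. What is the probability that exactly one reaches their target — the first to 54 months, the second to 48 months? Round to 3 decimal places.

p₁ = N(54)/N(45) = 3543/11213 = 0.315973; p₂ = N(48)/N(42) = 7356/12594 = 0.584088.
P(exactly one) = p₁(1−p₂) + (1−p₁)p₂ = 0.131417 + 0.399532 = 0.530949.

0.531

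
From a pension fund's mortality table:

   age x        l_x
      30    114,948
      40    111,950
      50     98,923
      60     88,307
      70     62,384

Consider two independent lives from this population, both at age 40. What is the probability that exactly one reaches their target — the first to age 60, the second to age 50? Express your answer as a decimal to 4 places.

p₁ = l_60/l_40 = 88,307/111,950 = 0.788808; p₂ = l_50/l_40 = 98,923/111,950 = 0.883636.
P(exactly one) = p₁(1−p₂) + (1−p₁)p₂ = 0.091789 + 0.186617 = 0.278406.

0.2784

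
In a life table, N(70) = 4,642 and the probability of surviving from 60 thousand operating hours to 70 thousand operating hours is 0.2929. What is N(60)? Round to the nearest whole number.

N(60) = N(70) / p = 4,642 / 0.2929 = 15848.

15848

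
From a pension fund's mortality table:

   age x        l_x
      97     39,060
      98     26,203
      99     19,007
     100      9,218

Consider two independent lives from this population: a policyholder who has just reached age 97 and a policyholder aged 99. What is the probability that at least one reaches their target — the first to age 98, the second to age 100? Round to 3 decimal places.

0.830

p₁ = l_98/l_97 = 26,203/39,060 = 0.670840; p₂ = l_100/l_99 = 9,218/19,007 = 0.484979.
P(at least one) = 1 − (1−p₁)(1−p₂) = 1 − 0.329160 × 0.515021 = 0.830476.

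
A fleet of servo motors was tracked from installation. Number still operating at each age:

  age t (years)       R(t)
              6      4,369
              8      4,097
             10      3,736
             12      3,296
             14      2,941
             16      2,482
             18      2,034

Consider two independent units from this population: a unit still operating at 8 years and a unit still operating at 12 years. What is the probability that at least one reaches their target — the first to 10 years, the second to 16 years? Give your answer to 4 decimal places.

0.9782

p₁ = R(10)/R(8) = 3,736/4,097 = 0.911887; p₂ = R(16)/R(12) = 2,482/3,296 = 0.753034.
P(at least one) = 1 − (1−p₁)(1−p₂) = 1 − 0.088113 × 0.246966 = 0.978239.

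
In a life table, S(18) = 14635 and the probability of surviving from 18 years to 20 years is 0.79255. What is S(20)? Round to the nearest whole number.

S(20) = S(18) × p = 14635 × 0.79255 = 11599.

11599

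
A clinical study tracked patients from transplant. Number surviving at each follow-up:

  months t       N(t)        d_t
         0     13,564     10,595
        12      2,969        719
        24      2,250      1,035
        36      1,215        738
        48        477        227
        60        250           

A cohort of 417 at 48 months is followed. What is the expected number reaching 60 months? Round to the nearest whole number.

219

The relevant probability is 250/477 = 0.524109.
Expected number = 417 × 0.524109 = 219.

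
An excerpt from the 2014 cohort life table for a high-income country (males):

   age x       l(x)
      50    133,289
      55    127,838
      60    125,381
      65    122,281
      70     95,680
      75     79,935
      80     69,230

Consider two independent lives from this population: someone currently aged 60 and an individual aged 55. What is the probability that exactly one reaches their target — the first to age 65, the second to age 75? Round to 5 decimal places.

0.38091

p₁ = l(65)/l(60) = 122,281/125,381 = 0.975275; p₂ = l(75)/l(55) = 79,935/127,838 = 0.625284.
P(exactly one) = p₁(1−p₂) + (1−p₁)p₂ = 0.365451 + 0.015460 = 0.380911.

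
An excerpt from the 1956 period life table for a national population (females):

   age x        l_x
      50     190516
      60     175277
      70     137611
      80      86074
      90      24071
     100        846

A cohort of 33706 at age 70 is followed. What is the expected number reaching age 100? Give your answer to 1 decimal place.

207.2

The relevant probability is 846/137611 = 0.006148.
Expected number = 33706 × 0.006148 = 207.2.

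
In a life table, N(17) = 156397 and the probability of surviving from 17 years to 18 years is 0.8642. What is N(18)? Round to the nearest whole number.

135158

N(18) = N(17) × p = 156397 × 0.8642 = 135158.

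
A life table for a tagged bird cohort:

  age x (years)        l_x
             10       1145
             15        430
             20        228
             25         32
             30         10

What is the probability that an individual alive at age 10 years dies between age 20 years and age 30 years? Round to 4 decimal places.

This is the probability of reaching 20 but not 30, conditional on being alive at 10: (l_20 − l_30) / l_10.
= (228 − 10) / 1145 = 218 / 1145 = 0.190393.

0.1904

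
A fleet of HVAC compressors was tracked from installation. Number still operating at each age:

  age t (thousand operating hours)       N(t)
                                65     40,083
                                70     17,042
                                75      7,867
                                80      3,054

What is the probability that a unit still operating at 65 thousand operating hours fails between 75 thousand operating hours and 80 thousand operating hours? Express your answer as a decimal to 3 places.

0.120

This is the probability of reaching 75 but not 80, conditional on being operational at 65: (N(75) − N(80)) / N(65).
= (7,867 − 3,054) / 40,083 = 4,813 / 40,083 = 0.120076.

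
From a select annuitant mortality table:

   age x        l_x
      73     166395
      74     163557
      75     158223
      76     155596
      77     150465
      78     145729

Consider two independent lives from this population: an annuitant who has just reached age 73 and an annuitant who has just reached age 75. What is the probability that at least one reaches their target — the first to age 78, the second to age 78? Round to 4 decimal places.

0.9902

p₁ = l_78/l_73 = 145729/166395 = 0.875802; p₂ = l_78/l_75 = 145729/158223 = 0.921036.
P(at least one) = 1 − (1−p₁)(1−p₂) = 1 − 0.124198 × 0.078964 = 0.990193.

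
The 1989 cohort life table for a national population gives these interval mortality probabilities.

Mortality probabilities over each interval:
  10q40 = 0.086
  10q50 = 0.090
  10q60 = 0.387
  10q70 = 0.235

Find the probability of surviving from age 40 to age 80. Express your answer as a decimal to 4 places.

The overall survival probability is (1 − 0.086) × (1 − 0.090) × (1 − 0.387) × (1 − 0.235).
= 0.914 × 0.910 × 0.613 × 0.765 = 0.390040.

0.3900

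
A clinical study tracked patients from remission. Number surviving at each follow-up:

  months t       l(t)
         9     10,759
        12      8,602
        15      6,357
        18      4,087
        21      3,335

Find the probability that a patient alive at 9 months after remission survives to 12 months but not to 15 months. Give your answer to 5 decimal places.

This is the probability of reaching 12 but not 15, conditional on being alive at 9: (l(12) − l(15)) / l(9).
= (8,602 − 6,357) / 10,759 = 2,245 / 10,759 = 0.208663.

0.20866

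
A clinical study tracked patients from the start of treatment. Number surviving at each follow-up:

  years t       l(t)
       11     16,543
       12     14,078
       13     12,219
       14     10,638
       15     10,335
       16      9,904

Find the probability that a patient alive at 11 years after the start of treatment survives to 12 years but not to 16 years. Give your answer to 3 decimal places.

0.252

This is the probability of reaching 12 but not 16, conditional on being alive at 11: (l(12) − l(16)) / l(11).
= (14,078 − 9,904) / 16,543 = 4,174 / 16,543 = 0.252312.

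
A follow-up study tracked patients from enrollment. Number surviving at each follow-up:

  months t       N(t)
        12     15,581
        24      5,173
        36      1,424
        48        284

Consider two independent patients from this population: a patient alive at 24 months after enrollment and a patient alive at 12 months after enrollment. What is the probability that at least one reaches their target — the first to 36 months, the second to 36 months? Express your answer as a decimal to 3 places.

p₁ = N(36)/N(24) = 1,424/5,173 = 0.275275; p₂ = N(36)/N(12) = 1,424/15,581 = 0.091393.
P(at least one) = 1 − (1−p₁)(1−p₂) = 1 − 0.724725 × 0.908607 = 0.341510.

0.342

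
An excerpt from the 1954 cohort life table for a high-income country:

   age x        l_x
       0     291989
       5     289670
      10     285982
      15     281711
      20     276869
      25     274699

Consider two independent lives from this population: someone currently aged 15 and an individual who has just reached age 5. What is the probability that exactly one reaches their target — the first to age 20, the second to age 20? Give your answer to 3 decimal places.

p₁ = l_20/l_15 = 276869/281711 = 0.982812; p₂ = l_20/l_5 = 276869/289670 = 0.955808.
P(exactly one) = p₁(1−p₂) + (1−p₁)p₂ = 0.043432 + 0.016428 = 0.059861.

0.060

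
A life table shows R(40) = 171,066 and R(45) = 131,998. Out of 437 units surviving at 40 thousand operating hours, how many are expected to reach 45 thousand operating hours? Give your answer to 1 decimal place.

The relevant probability is 131,998/171,066 = 0.771620.
Expected number = 437 × 0.771620 = 337.2.

337.2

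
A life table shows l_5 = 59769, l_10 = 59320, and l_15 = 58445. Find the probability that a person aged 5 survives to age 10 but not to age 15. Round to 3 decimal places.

0.015

We want 5|5q5 = (l_10 − l_15)/l_5.
This is the probability of reaching 10 but not 15, conditional on being alive at 5: (l_10 − l_15) / l_5.
= (59320 − 58445) / 59769 = 875 / 59769 = 0.014640.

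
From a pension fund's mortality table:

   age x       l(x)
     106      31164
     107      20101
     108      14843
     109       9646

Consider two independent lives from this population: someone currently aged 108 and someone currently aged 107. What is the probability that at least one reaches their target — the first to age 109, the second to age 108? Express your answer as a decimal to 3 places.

0.908

p₁ = l(109)/l(108) = 9646/14843 = 0.649869; p₂ = l(108)/l(107) = 14843/20101 = 0.738421.
P(at least one) = 1 − (1−p₁)(1−p₂) = 1 − 0.350131 × 0.261579 = 0.908413.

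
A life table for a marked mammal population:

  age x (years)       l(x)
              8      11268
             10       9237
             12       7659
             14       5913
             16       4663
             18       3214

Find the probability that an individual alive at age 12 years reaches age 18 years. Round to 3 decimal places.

The conditional survival probability is l(18)/l(12) = 3214/7659 = 0.419637.

0.420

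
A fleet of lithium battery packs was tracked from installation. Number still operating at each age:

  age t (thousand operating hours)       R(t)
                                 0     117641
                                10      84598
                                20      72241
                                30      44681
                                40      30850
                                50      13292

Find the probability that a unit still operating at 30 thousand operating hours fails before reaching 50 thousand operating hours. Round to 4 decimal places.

P(fail before 50 | operational at 30) = 1 − R(50)/R(30) = 1 − 13292/44681 = (31389)/44681 = 0.702513.

0.7025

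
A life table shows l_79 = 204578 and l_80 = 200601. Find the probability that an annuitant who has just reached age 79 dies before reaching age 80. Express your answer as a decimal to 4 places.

0.0194

P(die before 80 | alive at 79) = 1 − l_80/l_79 = 1 − 200601/204578 = (3977)/204578 = 0.019440.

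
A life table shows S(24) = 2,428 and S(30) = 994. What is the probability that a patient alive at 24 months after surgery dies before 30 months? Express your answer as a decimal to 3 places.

0.591

P(die before 30 | alive at 24) = 1 − S(30)/S(24) = 1 − 994/2,428 = (1,434)/2,428 = 0.590610.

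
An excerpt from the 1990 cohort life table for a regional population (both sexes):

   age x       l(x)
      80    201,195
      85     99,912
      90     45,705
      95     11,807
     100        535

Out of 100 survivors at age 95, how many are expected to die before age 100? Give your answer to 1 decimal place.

95.5

The relevant probability is 1 − 535/11,807 = 0.954688.
Expected number = 100 × 0.954688 = 95.5.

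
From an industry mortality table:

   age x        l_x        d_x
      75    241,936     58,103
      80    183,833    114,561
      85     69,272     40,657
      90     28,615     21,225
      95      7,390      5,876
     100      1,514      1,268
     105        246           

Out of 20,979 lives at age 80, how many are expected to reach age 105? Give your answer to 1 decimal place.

28.1

The relevant probability is 246/183,833 = 0.001338.
Expected number = 20,979 × 0.001338 = 28.1.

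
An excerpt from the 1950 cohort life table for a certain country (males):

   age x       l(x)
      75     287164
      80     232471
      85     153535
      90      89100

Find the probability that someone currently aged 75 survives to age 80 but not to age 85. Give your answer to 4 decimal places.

This is the probability of reaching 80 but not 85, conditional on being alive at 75: (l(80) − l(85)) / l(75).
= (232471 − 153535) / 287164 = 78936 / 287164 = 0.274881.

0.2749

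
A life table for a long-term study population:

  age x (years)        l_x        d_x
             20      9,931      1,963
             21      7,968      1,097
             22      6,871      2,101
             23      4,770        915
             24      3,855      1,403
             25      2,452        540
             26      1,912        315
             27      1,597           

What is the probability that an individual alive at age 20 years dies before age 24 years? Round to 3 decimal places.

0.612

P(die before 24 | alive at 20) = 1 − l_24/l_20 = 1 − 3,855/9,931 = (6,076)/9,931 = 0.611822.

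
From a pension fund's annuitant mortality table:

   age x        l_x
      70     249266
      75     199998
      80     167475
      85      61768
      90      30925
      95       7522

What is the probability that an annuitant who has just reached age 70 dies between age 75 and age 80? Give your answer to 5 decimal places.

0.13048

We want 5|5q70 = (l_75 − l_80)/l_70.
This is the probability of reaching 75 but not 80, conditional on being alive at 70: (l_75 − l_80) / l_70.
= (199998 − 167475) / 249266 = 32523 / 249266 = 0.130475.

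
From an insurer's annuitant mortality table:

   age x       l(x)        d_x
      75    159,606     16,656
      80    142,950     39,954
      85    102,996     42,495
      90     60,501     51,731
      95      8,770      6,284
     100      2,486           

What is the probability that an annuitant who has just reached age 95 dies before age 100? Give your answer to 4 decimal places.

P(die before 100 | alive at 95) = 1 − l(100)/l(95) = 1 − 2,486/8,770 = (6,284)/8,770 = 0.716534.

0.7165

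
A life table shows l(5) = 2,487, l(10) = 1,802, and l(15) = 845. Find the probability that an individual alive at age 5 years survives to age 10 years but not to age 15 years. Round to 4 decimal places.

0.3848

This is the probability of reaching 10 but not 15, conditional on being alive at 5: (l(10) − l(15)) / l(5).
= (1,802 − 845) / 2,487 = 957 / 2,487 = 0.384801.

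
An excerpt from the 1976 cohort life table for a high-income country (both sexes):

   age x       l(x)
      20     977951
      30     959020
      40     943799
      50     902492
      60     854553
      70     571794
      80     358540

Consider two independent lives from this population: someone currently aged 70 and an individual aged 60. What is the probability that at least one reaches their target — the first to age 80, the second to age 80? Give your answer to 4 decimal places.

0.7835

p₁ = l(80)/l(70) = 358540/571794 = 0.627044; p₂ = l(80)/l(60) = 358540/854553 = 0.419564.
P(at least one) = 1 − (1−p₁)(1−p₂) = 1 − 0.372956 × 0.580436 = 0.783523.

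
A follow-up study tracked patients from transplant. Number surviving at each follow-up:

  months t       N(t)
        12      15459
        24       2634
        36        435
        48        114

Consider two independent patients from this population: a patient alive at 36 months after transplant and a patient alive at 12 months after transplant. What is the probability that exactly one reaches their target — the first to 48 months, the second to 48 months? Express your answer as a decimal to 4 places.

0.2656

p₁ = N(48)/N(36) = 114/435 = 0.262069; p₂ = N(48)/N(12) = 114/15459 = 0.007374.
P(exactly one) = p₁(1−p₂) + (1−p₁)p₂ = 0.260137 + 0.005442 = 0.265578.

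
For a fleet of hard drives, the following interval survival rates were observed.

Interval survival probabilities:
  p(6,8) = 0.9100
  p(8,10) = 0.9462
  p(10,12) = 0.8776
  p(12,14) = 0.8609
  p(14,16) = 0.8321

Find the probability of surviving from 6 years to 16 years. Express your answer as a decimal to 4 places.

Survival from 6 to 16 is the product of surviving each interval: 0.9100 × 0.9462 × 0.8776 × 0.8609 × 0.8321.
= 0.541314.

0.5413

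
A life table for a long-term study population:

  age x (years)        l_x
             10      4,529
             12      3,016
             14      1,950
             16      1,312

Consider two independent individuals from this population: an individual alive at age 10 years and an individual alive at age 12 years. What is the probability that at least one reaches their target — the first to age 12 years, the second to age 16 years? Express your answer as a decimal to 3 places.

0.811

p₁ = l_12/l_10 = 3,016/4,529 = 0.665931; p₂ = l_16/l_12 = 1,312/3,016 = 0.435013.
P(at least one) = 1 − (1−p₁)(1−p₂) = 1 − 0.334069 × 0.564987 = 0.811255.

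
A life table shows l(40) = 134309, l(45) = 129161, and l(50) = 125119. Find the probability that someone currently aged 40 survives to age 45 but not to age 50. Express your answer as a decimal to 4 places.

0.0301

This is the probability of reaching 45 but not 50, conditional on being alive at 40: (l(45) − l(50)) / l(40).
= (129161 − 125119) / 134309 = 4042 / 134309 = 0.030095.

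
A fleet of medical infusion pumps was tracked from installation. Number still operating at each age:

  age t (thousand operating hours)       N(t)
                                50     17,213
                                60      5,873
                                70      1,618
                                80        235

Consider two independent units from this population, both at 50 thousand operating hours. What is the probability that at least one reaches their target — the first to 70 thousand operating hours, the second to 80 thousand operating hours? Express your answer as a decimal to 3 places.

0.106

p₁ = N(70)/N(50) = 1,618/17,213 = 0.093999; p₂ = N(80)/N(50) = 235/17,213 = 0.013652.
P(at least one) = 1 − (1−p₁)(1−p₂) = 1 − 0.906001 × 0.986348 = 0.106368.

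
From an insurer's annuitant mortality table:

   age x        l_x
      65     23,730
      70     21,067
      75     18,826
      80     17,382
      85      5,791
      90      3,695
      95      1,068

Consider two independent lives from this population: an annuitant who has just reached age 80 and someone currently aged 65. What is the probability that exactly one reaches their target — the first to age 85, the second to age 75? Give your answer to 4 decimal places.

0.5979

p₁ = l_85/l_80 = 5,791/17,382 = 0.333161; p₂ = l_75/l_65 = 18,826/23,730 = 0.793342.
P(exactly one) = p₁(1−p₂) + (1−p₁)p₂ = 0.068850 + 0.529031 = 0.597882.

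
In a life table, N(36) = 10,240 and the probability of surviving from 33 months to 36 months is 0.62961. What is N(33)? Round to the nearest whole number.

N(33) = N(36) / p = 10,240 / 0.62961 = 16264.

16264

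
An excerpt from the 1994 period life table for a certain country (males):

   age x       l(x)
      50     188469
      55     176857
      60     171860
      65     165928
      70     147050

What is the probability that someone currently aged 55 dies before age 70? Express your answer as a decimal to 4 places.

0.1685

P(die before 70 | alive at 55) = 1 − l(70)/l(55) = 1 − 147050/176857 = (29807)/176857 = 0.168537.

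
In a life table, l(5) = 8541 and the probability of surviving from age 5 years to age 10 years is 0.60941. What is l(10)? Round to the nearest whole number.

l(10) = l(5) × p = 8541 × 0.60941 = 5205.

5205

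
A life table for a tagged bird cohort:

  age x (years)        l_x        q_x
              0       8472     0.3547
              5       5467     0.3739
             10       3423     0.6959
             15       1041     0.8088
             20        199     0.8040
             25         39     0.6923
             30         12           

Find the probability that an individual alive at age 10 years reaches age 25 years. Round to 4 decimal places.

The conditional survival probability is l_25/l_10 = 39/3423 = 0.011394.

0.0114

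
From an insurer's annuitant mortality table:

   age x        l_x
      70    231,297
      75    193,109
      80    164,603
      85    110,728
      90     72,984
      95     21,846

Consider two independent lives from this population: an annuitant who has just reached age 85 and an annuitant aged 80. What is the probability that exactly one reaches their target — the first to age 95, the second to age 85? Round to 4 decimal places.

0.6046

p₁ = l_95/l_85 = 21,846/110,728 = 0.197294; p₂ = l_85/l_80 = 110,728/164,603 = 0.672697.
P(exactly one) = p₁(1−p₂) + (1−p₁)p₂ = 0.064575 + 0.539978 = 0.604553.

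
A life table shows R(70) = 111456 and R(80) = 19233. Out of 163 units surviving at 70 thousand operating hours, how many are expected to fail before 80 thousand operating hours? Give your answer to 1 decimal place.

The relevant probability is 1 − 19233/111456 = 0.827439.
Expected number = 163 × 0.827439 = 134.9.

134.9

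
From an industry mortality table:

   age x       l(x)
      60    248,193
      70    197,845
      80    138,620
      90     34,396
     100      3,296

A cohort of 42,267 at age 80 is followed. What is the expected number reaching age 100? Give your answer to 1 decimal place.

The relevant probability is 3,296/138,620 = 0.023777.
Expected number = 42,267 × 0.023777 = 1005.0.

1005.0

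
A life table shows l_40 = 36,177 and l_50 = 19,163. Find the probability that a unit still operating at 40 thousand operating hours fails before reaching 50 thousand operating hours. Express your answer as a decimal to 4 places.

P(fail before 50 | operational at 40) = 1 − l_50/l_40 = 1 − 19,163/36,177 = (17,014)/36,177 = 0.470299.

0.4703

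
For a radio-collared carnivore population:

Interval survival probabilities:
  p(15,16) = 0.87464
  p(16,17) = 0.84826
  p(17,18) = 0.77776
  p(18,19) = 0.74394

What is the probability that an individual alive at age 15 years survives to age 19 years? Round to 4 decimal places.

Survival from 15 to 19 is the product of surviving each interval: 0.87464 × 0.84826 × 0.77776 × 0.74394.
= 0.429281.

0.4293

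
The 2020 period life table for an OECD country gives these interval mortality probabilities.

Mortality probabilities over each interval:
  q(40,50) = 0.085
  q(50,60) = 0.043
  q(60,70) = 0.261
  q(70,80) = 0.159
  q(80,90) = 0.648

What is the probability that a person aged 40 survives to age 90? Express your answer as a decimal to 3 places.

0.192

Chaining the interval survival probabilities: (1 − 0.085) × (1 − 0.043) × (1 − 0.261) × (1 − 0.159) × (1 − 0.648).
= 0.915 × 0.957 × 0.739 × 0.841 × 0.352 = 0.191565.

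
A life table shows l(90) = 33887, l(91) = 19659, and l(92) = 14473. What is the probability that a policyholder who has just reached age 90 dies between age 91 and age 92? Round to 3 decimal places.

This is the probability of reaching 91 but not 92, conditional on being alive at 90: (l(91) − l(92)) / l(90).
= (19659 − 14473) / 33887 = 5186 / 33887 = 0.153038.

0.153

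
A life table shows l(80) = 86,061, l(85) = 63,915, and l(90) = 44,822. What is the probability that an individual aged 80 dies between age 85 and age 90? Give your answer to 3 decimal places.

This is the probability of reaching 85 but not 90, conditional on being alive at 80: (l(85) − l(90)) / l(80).
= (63,915 − 44,822) / 86,061 = 19,093 / 86,061 = 0.221854.

0.222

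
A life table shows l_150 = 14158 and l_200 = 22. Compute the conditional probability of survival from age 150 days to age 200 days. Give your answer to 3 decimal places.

The conditional survival probability is l_200/l_150 = 22/14158 = 0.001554.

0.002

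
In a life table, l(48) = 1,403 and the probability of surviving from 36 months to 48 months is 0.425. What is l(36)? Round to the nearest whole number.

l(36) = l(48) / p = 1,403 / 0.425 = 3301.

3301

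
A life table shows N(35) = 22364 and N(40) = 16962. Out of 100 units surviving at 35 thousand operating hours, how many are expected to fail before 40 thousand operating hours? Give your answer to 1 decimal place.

The relevant probability is 1 − 16962/22364 = 0.241549.
Expected number = 100 × 0.241549 = 24.2.

24.2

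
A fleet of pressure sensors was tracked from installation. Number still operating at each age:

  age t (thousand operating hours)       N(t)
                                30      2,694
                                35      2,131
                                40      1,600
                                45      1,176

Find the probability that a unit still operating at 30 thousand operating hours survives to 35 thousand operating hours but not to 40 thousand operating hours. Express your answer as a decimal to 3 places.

0.197

This is the probability of reaching 35 but not 40, conditional on being operational at 30: (N(35) − N(40)) / N(30).
= (2,131 − 1,600) / 2,694 = 531 / 2,694 = 0.197105.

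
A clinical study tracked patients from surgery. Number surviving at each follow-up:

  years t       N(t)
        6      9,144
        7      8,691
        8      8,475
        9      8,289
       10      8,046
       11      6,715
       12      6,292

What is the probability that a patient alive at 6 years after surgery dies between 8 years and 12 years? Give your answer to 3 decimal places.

This is the probability of reaching 8 but not 12, conditional on being alive at 6: (N(8) − N(12)) / N(6).
= (8,475 − 6,292) / 9,144 = 2,183 / 9,144 = 0.238736.

0.239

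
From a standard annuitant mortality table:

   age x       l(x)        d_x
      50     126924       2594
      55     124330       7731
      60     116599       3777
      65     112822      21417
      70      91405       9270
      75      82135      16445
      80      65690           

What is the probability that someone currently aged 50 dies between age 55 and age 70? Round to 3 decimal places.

0.259

This is the probability of reaching 55 but not 70, conditional on being alive at 50: (l(55) − l(70)) / l(50).
= (124330 − 91405) / 126924 = 32925 / 126924 = 0.259407.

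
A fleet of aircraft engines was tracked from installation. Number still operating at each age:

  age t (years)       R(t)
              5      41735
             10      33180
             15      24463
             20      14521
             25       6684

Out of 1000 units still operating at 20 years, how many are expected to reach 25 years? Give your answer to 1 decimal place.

The relevant probability is 6684/14521 = 0.460299.
Expected number = 1000 × 0.460299 = 460.3.

460.3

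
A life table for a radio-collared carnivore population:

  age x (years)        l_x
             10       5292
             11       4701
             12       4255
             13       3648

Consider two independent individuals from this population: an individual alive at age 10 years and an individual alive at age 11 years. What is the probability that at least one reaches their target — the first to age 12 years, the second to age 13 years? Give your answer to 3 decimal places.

0.956

p₁ = l_12/l_10 = 4255/5292 = 0.804044; p₂ = l_13/l_11 = 3648/4701 = 0.776005.
P(at least one) = 1 − (1−p₁)(1−p₂) = 1 − 0.195956 × 0.223995 = 0.956107.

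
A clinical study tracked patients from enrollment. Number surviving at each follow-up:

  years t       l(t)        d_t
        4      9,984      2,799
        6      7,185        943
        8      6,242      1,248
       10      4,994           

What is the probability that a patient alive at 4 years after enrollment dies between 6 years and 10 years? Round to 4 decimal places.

0.2195

This is the probability of reaching 6 but not 10, conditional on being alive at 4: (l(6) − l(10)) / l(4).
= (7,185 − 4,994) / 9,984 = 2,191 / 9,984 = 0.219451.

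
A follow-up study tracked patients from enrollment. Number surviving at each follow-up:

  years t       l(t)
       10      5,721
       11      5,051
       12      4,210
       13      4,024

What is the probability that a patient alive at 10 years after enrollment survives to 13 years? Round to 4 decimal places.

The conditional survival probability is l(13)/l(10) = 4,024/5,721 = 0.703374.

0.7034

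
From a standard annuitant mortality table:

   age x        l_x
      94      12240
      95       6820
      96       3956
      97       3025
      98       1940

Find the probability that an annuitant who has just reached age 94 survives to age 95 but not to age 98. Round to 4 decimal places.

0.3987

We want 1|3q94 = (l_95 − l_98)/l_94.
This is the probability of reaching 95 but not 98, conditional on being alive at 94: (l_95 − l_98) / l_94.
= (6820 − 1940) / 12240 = 4880 / 12240 = 0.398693.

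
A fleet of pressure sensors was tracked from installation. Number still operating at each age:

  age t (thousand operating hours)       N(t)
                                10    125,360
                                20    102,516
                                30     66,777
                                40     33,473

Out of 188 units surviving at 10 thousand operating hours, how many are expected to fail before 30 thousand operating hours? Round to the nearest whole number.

88

The relevant probability is 1 − 66,777/125,360 = 0.467318.
Expected number = 188 × 0.467318 = 88.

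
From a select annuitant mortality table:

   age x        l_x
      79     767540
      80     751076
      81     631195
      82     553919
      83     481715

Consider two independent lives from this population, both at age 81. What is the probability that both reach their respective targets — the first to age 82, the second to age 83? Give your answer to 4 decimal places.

0.6697

p₁ = l_82/l_81 = 553919/631195 = 0.877572; p₂ = l_83/l_81 = 481715/631195 = 0.763179.
P(both) = p₁ × p₂ = 0.877572 × 0.763179 = 0.669745.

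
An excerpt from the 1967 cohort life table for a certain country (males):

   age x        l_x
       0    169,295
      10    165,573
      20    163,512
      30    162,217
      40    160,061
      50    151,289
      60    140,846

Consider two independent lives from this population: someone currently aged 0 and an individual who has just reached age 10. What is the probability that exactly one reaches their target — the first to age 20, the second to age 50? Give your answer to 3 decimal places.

0.115

p₁ = l_20/l_0 = 163,512/169,295 = 0.965841; p₂ = l_50/l_10 = 151,289/165,573 = 0.913730.
P(exactly one) = p₁(1−p₂) + (1−p₁)p₂ = 0.083323 + 0.031212 = 0.114535.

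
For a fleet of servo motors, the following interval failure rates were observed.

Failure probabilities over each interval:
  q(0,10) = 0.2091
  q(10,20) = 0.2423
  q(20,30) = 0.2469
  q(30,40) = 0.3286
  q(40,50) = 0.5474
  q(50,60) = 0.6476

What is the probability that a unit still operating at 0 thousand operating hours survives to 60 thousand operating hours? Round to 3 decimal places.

The overall survival probability is (1 − 0.2091) × (1 − 0.2423) × (1 − 0.2469) × (1 − 0.3286) × (1 − 0.5474) × (1 − 0.6476).
= 0.7909 × 0.7577 × 0.7531 × 0.6714 × 0.4526 × 0.3524 = 0.048328.

0.048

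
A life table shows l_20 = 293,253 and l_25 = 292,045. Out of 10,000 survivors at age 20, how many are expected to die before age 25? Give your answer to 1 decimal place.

The relevant probability is 1 − 292,045/293,253 = 0.004119.
Expected number = 10,000 × 0.004119 = 41.2.

41.2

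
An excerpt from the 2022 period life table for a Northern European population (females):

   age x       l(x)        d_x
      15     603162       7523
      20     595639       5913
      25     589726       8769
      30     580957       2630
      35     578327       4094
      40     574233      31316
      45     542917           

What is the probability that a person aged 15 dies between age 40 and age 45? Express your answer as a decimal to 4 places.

0.0519

This is the probability of reaching 40 but not 45, conditional on being alive at 15: (l(40) − l(45)) / l(15).
= (574233 − 542917) / 603162 = 31316 / 603162 = 0.051920.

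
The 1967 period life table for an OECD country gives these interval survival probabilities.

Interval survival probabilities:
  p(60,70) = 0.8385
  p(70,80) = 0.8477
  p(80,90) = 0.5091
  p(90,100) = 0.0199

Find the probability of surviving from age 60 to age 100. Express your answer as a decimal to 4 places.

0.0072

Chaining the interval survival probabilities: 0.8385 × 0.8477 × 0.5091 × 0.0199.
= 0.007201.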